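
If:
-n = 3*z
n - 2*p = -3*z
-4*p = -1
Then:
No Solution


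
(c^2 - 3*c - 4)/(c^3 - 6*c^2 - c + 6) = (c - 4)/(c^2 - 7*c + 6)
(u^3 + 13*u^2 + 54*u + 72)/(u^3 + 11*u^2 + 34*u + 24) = (u + 3)/(u + 1)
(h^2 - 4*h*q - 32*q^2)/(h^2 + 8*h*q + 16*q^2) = (h - 8*q)/(h + 4*q)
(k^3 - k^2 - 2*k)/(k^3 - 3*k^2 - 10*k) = (-k^2 + k + 2)/(-k^2 + 3*k + 10)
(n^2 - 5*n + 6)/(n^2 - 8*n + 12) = (n - 3)/(n - 6)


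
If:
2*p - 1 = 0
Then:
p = 1/2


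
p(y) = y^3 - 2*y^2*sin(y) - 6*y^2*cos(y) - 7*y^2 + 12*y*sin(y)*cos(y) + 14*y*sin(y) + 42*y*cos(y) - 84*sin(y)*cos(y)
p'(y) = 6*y^2*sin(y) - 2*y^2*cos(y) + 3*y^2 - 12*y*sin(y)^2 - 46*y*sin(y) + 12*y*cos(y)^2 + 2*y*cos(y) - 14*y + 84*sin(y)^2 + 12*sin(y)*cos(y) + 14*sin(y) - 84*cos(y)^2 + 42*cos(y)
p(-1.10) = 21.12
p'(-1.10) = 24.29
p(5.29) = -23.99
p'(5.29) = 62.31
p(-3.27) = 97.07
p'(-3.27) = -27.55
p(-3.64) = 79.71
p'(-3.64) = 133.86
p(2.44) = -36.80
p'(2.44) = -98.41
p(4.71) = -72.59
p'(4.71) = 97.66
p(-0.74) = 24.36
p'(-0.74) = -7.89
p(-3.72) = 67.29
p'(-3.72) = 177.19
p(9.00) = 236.55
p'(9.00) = 256.72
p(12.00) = 453.43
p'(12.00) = -78.24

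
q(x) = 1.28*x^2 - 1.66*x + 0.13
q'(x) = 2.56*x - 1.66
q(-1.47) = 5.34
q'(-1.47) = -5.42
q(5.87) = 34.49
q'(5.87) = 13.37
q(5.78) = 33.30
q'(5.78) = 13.14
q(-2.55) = 12.69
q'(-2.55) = -8.19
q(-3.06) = 17.20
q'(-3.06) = -9.49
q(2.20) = 2.67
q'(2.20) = 3.97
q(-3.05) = 17.10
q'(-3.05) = -9.47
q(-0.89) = 2.62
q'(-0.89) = -3.94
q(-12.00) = 204.37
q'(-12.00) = -32.38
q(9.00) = 88.87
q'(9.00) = 21.38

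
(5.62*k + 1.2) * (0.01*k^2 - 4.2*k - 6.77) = 0.0562*k^3 - 23.592*k^2 - 43.0874*k - 8.124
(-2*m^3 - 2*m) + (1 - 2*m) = -2*m^3 - 4*m + 1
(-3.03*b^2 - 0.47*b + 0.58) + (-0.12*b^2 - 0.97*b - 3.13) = -3.15*b^2 - 1.44*b - 2.55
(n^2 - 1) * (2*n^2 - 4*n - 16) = 2*n^4 - 4*n^3 - 18*n^2 + 4*n + 16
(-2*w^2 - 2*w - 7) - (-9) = -2*w^2 - 2*w + 2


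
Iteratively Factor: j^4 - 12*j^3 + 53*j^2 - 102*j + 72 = (j - 2)*(j^3 - 10*j^2 + 33*j - 36) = (j - 3)*(j - 2)*(j^2 - 7*j + 12) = (j - 4)*(j - 3)*(j - 2)*(j - 3)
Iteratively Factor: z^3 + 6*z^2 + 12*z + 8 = (z + 2)*(z^2 + 4*z + 4) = (z + 2)^2*(z + 2)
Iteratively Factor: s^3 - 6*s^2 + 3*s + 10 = (s + 1)*(s^2 - 7*s + 10) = (s - 5)*(s + 1)*(s - 2)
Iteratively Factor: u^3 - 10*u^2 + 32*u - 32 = (u - 2)*(u^2 - 8*u + 16) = (u - 4)*(u - 2)*(u - 4)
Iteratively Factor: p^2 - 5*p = (p - 5)*(p)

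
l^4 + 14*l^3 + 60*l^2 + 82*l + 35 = (l + 1)^2*(l + 5)*(l + 7)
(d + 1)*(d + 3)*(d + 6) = d^3 + 10*d^2 + 27*d + 18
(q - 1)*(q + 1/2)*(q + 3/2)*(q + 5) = q^4 + 6*q^3 + 15*q^2/4 - 7*q - 15/4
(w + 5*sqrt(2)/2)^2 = w^2 + 5*sqrt(2)*w + 25/2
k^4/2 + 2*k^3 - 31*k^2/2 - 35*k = k*(k/2 + 1)*(k - 5)*(k + 7)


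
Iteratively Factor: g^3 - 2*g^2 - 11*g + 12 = (g + 3)*(g^2 - 5*g + 4) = (g - 4)*(g + 3)*(g - 1)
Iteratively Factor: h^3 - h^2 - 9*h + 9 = (h - 1)*(h^2 - 9) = (h - 3)*(h - 1)*(h + 3)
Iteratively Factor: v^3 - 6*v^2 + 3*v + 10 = (v - 5)*(v^2 - v - 2) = (v - 5)*(v + 1)*(v - 2)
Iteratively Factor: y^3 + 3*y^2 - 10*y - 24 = (y + 2)*(y^2 + y - 12) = (y - 3)*(y + 2)*(y + 4)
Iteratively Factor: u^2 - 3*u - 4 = (u - 4)*(u + 1)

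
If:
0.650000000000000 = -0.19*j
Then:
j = -3.42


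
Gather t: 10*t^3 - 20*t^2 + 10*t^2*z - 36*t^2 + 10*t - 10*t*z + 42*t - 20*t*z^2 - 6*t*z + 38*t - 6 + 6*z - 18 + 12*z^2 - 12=10*t^3 + t^2*(10*z - 56) + t*(-20*z^2 - 16*z + 90) + 12*z^2 + 6*z - 36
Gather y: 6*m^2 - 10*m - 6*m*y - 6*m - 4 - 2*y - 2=6*m^2 - 16*m + y*(-6*m - 2) - 6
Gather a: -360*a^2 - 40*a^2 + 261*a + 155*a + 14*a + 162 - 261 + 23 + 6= -400*a^2 + 430*a - 70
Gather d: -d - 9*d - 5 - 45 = -10*d - 50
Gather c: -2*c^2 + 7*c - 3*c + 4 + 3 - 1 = -2*c^2 + 4*c + 6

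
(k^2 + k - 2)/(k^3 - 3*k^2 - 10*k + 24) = (k^2 + k - 2)/(k^3 - 3*k^2 - 10*k + 24)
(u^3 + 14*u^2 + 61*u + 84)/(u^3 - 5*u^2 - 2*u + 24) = (u^3 + 14*u^2 + 61*u + 84)/(u^3 - 5*u^2 - 2*u + 24)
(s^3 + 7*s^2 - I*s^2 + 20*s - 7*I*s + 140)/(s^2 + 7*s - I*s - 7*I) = (s^2 - I*s + 20)/(s - I)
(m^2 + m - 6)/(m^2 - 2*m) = (m + 3)/m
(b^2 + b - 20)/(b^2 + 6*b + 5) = (b - 4)/(b + 1)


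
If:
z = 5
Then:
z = 5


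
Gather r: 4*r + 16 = 4*r + 16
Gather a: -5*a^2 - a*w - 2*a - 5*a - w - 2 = -5*a^2 + a*(-w - 7) - w - 2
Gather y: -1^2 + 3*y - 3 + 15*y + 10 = 18*y + 6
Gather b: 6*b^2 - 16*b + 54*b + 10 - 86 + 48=6*b^2 + 38*b - 28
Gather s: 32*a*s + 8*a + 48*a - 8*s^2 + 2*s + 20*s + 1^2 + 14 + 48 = 56*a - 8*s^2 + s*(32*a + 22) + 63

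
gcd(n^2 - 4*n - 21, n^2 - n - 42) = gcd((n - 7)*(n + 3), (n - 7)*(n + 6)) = n - 7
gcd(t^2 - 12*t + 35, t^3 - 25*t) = t - 5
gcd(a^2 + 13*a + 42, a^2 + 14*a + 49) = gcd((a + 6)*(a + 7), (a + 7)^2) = a + 7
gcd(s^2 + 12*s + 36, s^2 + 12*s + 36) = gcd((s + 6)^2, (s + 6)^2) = s^2 + 12*s + 36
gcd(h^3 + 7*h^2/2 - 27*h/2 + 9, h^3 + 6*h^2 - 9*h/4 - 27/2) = h^2 + 9*h/2 - 9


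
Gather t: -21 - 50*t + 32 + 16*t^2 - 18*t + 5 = 16*t^2 - 68*t + 16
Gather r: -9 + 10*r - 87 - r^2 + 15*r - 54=-r^2 + 25*r - 150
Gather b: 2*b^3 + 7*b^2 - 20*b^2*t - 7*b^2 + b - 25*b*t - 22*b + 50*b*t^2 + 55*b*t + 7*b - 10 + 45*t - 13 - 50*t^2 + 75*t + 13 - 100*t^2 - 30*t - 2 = 2*b^3 - 20*b^2*t + b*(50*t^2 + 30*t - 14) - 150*t^2 + 90*t - 12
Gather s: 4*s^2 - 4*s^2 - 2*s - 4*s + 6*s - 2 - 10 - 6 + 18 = 0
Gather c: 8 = 8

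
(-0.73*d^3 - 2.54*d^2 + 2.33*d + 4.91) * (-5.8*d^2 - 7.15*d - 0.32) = 4.234*d^5 + 19.9515*d^4 + 4.8806*d^3 - 44.3247*d^2 - 35.8521*d - 1.5712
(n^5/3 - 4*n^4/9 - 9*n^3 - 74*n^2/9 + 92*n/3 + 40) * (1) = n^5/3 - 4*n^4/9 - 9*n^3 - 74*n^2/9 + 92*n/3 + 40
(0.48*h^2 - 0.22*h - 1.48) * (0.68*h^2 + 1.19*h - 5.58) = 0.3264*h^4 + 0.4216*h^3 - 3.9466*h^2 - 0.5336*h + 8.2584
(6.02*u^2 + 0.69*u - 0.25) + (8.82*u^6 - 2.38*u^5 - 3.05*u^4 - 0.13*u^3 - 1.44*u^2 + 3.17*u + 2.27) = 8.82*u^6 - 2.38*u^5 - 3.05*u^4 - 0.13*u^3 + 4.58*u^2 + 3.86*u + 2.02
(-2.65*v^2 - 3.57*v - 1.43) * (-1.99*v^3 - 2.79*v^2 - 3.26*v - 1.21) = 5.2735*v^5 + 14.4978*v^4 + 21.445*v^3 + 18.8344*v^2 + 8.9815*v + 1.7303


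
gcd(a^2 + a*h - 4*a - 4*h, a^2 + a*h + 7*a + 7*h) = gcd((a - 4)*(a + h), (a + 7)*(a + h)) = a + h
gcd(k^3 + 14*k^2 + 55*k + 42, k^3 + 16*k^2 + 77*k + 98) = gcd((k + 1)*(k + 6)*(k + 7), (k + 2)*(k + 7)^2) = k + 7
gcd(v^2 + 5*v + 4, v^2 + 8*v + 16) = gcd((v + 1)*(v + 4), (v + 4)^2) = v + 4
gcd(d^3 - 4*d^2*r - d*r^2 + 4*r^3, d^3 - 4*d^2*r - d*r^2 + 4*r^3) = d^3 - 4*d^2*r - d*r^2 + 4*r^3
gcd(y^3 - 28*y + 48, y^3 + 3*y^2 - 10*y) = y - 2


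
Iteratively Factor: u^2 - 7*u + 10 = (u - 5)*(u - 2)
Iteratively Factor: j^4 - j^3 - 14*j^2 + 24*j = (j + 4)*(j^3 - 5*j^2 + 6*j) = (j - 3)*(j + 4)*(j^2 - 2*j) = j*(j - 3)*(j + 4)*(j - 2)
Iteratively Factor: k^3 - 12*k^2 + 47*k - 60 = (k - 3)*(k^2 - 9*k + 20) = (k - 4)*(k - 3)*(k - 5)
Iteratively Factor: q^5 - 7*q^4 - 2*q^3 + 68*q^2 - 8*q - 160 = (q + 2)*(q^4 - 9*q^3 + 16*q^2 + 36*q - 80) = (q + 2)^2*(q^3 - 11*q^2 + 38*q - 40) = (q - 2)*(q + 2)^2*(q^2 - 9*q + 20) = (q - 4)*(q - 2)*(q + 2)^2*(q - 5)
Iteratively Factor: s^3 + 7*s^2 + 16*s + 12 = (s + 2)*(s^2 + 5*s + 6) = (s + 2)*(s + 3)*(s + 2)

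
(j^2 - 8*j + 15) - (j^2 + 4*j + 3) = 12 - 12*j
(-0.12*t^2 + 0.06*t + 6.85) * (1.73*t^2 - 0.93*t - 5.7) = -0.2076*t^4 + 0.2154*t^3 + 12.4787*t^2 - 6.7125*t - 39.045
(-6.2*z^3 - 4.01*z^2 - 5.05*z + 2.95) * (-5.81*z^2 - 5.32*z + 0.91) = 36.022*z^5 + 56.2821*z^4 + 45.0317*z^3 + 6.0774*z^2 - 20.2895*z + 2.6845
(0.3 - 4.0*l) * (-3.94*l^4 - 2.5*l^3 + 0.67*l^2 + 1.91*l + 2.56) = 15.76*l^5 + 8.818*l^4 - 3.43*l^3 - 7.439*l^2 - 9.667*l + 0.768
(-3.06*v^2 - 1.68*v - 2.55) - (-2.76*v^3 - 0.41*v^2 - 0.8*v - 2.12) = 2.76*v^3 - 2.65*v^2 - 0.88*v - 0.43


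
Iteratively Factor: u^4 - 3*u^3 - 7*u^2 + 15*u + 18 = (u - 3)*(u^3 - 7*u - 6) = (u - 3)*(u + 1)*(u^2 - u - 6) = (u - 3)^2*(u + 1)*(u + 2)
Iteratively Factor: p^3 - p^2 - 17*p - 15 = (p + 3)*(p^2 - 4*p - 5) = (p + 1)*(p + 3)*(p - 5)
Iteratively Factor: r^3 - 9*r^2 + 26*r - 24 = (r - 2)*(r^2 - 7*r + 12) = (r - 3)*(r - 2)*(r - 4)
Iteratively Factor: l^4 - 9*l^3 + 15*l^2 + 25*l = (l)*(l^3 - 9*l^2 + 15*l + 25) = l*(l - 5)*(l^2 - 4*l - 5) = l*(l - 5)^2*(l + 1)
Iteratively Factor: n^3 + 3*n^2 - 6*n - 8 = (n - 2)*(n^2 + 5*n + 4) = (n - 2)*(n + 1)*(n + 4)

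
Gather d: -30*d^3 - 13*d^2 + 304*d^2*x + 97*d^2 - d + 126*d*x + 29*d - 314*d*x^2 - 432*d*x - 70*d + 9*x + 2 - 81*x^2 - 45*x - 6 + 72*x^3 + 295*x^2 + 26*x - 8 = -30*d^3 + d^2*(304*x + 84) + d*(-314*x^2 - 306*x - 42) + 72*x^3 + 214*x^2 - 10*x - 12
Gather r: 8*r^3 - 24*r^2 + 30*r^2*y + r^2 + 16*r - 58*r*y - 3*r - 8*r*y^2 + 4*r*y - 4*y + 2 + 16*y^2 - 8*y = 8*r^3 + r^2*(30*y - 23) + r*(-8*y^2 - 54*y + 13) + 16*y^2 - 12*y + 2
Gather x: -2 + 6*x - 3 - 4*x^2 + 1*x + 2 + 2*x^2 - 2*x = -2*x^2 + 5*x - 3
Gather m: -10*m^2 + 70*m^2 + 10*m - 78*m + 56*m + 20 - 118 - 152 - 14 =60*m^2 - 12*m - 264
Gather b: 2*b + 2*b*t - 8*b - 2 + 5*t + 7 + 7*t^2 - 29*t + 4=b*(2*t - 6) + 7*t^2 - 24*t + 9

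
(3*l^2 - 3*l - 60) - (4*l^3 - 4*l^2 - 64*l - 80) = -4*l^3 + 7*l^2 + 61*l + 20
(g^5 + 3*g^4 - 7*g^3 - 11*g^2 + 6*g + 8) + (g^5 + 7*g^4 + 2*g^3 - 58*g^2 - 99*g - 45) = 2*g^5 + 10*g^4 - 5*g^3 - 69*g^2 - 93*g - 37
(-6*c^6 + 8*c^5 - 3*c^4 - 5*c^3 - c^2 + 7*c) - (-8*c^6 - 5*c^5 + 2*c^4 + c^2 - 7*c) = 2*c^6 + 13*c^5 - 5*c^4 - 5*c^3 - 2*c^2 + 14*c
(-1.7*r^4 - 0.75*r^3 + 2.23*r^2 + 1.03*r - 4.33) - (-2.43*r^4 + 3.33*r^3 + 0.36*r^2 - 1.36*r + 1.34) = 0.73*r^4 - 4.08*r^3 + 1.87*r^2 + 2.39*r - 5.67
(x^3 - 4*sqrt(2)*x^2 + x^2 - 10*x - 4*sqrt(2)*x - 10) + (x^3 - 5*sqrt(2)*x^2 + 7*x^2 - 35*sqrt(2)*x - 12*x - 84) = 2*x^3 - 9*sqrt(2)*x^2 + 8*x^2 - 39*sqrt(2)*x - 22*x - 94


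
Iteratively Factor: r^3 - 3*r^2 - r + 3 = (r + 1)*(r^2 - 4*r + 3) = (r - 3)*(r + 1)*(r - 1)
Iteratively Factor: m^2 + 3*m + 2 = (m + 1)*(m + 2)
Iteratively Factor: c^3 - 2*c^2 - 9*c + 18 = (c - 3)*(c^2 + c - 6) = (c - 3)*(c + 3)*(c - 2)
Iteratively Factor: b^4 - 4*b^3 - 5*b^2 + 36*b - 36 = (b - 3)*(b^3 - b^2 - 8*b + 12) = (b - 3)*(b + 3)*(b^2 - 4*b + 4) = (b - 3)*(b - 2)*(b + 3)*(b - 2)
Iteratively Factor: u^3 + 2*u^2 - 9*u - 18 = (u + 3)*(u^2 - u - 6) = (u + 2)*(u + 3)*(u - 3)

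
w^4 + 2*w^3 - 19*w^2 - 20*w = w*(w - 4)*(w + 1)*(w + 5)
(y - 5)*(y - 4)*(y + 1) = y^3 - 8*y^2 + 11*y + 20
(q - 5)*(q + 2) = q^2 - 3*q - 10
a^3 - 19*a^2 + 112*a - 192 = (a - 8)^2*(a - 3)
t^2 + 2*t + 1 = (t + 1)^2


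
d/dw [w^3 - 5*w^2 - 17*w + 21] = 3*w^2 - 10*w - 17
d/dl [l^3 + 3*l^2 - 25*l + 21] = 3*l^2 + 6*l - 25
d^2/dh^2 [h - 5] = 0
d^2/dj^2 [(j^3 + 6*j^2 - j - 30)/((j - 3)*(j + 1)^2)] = 2*(7*j^4 - 2*j^3 - 72*j^2 + 498*j - 591)/(j^7 - 5*j^6 - 3*j^5 + 31*j^4 + 19*j^3 - 63*j^2 - 81*j - 27)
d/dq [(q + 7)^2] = 2*q + 14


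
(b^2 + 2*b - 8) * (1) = b^2 + 2*b - 8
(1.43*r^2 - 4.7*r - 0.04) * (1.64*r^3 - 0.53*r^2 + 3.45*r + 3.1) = 2.3452*r^5 - 8.4659*r^4 + 7.3589*r^3 - 11.7608*r^2 - 14.708*r - 0.124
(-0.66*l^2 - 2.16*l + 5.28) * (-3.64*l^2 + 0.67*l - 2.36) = 2.4024*l^4 + 7.4202*l^3 - 19.1088*l^2 + 8.6352*l - 12.4608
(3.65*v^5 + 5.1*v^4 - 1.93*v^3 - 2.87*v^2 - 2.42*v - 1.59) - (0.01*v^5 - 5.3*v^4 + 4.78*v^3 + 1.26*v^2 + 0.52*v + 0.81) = 3.64*v^5 + 10.4*v^4 - 6.71*v^3 - 4.13*v^2 - 2.94*v - 2.4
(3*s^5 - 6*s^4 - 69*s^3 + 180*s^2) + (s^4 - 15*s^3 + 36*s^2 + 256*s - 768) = 3*s^5 - 5*s^4 - 84*s^3 + 216*s^2 + 256*s - 768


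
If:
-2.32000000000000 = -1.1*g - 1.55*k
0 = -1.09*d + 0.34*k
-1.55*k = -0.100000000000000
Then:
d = 0.02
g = 2.02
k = 0.06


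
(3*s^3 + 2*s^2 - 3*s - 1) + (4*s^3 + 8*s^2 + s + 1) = 7*s^3 + 10*s^2 - 2*s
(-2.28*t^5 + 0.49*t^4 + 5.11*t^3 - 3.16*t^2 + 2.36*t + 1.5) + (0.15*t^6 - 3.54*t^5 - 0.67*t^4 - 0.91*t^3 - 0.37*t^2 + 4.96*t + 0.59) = 0.15*t^6 - 5.82*t^5 - 0.18*t^4 + 4.2*t^3 - 3.53*t^2 + 7.32*t + 2.09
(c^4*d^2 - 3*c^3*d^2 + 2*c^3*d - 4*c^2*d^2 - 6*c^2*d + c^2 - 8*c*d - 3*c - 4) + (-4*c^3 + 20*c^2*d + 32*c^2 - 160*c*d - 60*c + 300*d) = c^4*d^2 - 3*c^3*d^2 + 2*c^3*d - 4*c^3 - 4*c^2*d^2 + 14*c^2*d + 33*c^2 - 168*c*d - 63*c + 300*d - 4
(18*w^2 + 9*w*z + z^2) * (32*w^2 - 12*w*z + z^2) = 576*w^4 + 72*w^3*z - 58*w^2*z^2 - 3*w*z^3 + z^4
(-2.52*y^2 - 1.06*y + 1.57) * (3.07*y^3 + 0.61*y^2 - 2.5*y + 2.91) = -7.7364*y^5 - 4.7914*y^4 + 10.4733*y^3 - 3.7255*y^2 - 7.0096*y + 4.5687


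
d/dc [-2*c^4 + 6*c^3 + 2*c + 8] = -8*c^3 + 18*c^2 + 2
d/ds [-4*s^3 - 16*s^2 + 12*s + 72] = -12*s^2 - 32*s + 12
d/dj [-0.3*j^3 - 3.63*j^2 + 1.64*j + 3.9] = -0.9*j^2 - 7.26*j + 1.64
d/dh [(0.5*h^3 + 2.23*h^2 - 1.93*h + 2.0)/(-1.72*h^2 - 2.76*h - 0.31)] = (-0.86*h^4 - 2.76*h^3 - 9.9394*h^2 + 5.4974*h + 6.1183)/(2.9584*h^4 + 9.4944*h^3 + 8.684*h^2 + 1.7112*h + 0.0961)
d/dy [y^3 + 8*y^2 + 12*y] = 3*y^2 + 16*y + 12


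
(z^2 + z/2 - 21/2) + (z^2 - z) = 2*z^2 - z/2 - 21/2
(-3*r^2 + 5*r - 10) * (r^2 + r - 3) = -3*r^4 + 2*r^3 + 4*r^2 - 25*r + 30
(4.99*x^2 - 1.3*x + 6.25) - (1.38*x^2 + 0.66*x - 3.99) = 3.61*x^2 - 1.96*x + 10.24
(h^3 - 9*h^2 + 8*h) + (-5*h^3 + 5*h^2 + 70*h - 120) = -4*h^3 - 4*h^2 + 78*h - 120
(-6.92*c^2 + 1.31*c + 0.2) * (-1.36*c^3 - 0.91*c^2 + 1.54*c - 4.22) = 9.4112*c^5 + 4.5156*c^4 - 12.1209*c^3 + 31.0378*c^2 - 5.2202*c - 0.844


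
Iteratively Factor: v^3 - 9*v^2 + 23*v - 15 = (v - 5)*(v^2 - 4*v + 3) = (v - 5)*(v - 1)*(v - 3)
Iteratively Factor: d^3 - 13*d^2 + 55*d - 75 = (d - 5)*(d^2 - 8*d + 15) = (d - 5)*(d - 3)*(d - 5)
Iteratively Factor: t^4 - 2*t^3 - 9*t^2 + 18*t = (t + 3)*(t^3 - 5*t^2 + 6*t) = t*(t + 3)*(t^2 - 5*t + 6) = t*(t - 2)*(t + 3)*(t - 3)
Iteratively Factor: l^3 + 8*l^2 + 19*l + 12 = (l + 4)*(l^2 + 4*l + 3) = (l + 3)*(l + 4)*(l + 1)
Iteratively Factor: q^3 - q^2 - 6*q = (q + 2)*(q^2 - 3*q) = (q - 3)*(q + 2)*(q)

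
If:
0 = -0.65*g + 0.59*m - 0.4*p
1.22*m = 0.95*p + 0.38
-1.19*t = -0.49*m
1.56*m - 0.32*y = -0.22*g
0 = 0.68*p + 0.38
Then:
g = 0.23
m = -0.12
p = -0.56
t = -0.05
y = -0.44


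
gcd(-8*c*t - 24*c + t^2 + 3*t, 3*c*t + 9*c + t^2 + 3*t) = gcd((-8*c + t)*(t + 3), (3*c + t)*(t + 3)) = t + 3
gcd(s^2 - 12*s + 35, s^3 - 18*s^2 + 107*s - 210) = s^2 - 12*s + 35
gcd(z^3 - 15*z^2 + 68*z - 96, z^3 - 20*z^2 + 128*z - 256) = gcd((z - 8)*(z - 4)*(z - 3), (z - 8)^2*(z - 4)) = z^2 - 12*z + 32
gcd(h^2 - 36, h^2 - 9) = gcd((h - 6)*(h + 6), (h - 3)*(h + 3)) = 1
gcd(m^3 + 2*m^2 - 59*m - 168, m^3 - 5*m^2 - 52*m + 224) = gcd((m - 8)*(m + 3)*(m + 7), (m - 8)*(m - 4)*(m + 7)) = m^2 - m - 56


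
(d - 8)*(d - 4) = d^2 - 12*d + 32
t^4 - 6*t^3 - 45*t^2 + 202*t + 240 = (t - 8)*(t - 5)*(t + 1)*(t + 6)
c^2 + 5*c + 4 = (c + 1)*(c + 4)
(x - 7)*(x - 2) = x^2 - 9*x + 14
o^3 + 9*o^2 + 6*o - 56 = (o - 2)*(o + 4)*(o + 7)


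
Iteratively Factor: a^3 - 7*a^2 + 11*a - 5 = (a - 5)*(a^2 - 2*a + 1) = (a - 5)*(a - 1)*(a - 1)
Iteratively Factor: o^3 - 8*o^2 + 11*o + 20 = (o + 1)*(o^2 - 9*o + 20) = (o - 5)*(o + 1)*(o - 4)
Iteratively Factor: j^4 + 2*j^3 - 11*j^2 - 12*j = (j - 3)*(j^3 + 5*j^2 + 4*j) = (j - 3)*(j + 4)*(j^2 + j) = (j - 3)*(j + 1)*(j + 4)*(j)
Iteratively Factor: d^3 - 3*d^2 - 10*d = (d)*(d^2 - 3*d - 10) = d*(d + 2)*(d - 5)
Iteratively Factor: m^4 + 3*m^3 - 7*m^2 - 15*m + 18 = (m - 1)*(m^3 + 4*m^2 - 3*m - 18) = (m - 2)*(m - 1)*(m^2 + 6*m + 9) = (m - 2)*(m - 1)*(m + 3)*(m + 3)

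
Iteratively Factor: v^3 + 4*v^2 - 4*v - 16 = (v + 4)*(v^2 - 4) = (v - 2)*(v + 4)*(v + 2)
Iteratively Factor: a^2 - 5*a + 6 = (a - 3)*(a - 2)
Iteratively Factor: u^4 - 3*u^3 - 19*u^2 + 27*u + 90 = (u - 5)*(u^3 + 2*u^2 - 9*u - 18) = (u - 5)*(u + 3)*(u^2 - u - 6) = (u - 5)*(u - 3)*(u + 3)*(u + 2)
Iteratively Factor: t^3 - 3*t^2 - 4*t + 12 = (t + 2)*(t^2 - 5*t + 6) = (t - 2)*(t + 2)*(t - 3)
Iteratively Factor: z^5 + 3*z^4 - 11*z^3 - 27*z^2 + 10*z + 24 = (z + 2)*(z^4 + z^3 - 13*z^2 - z + 12) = (z + 2)*(z + 4)*(z^3 - 3*z^2 - z + 3) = (z - 3)*(z + 2)*(z + 4)*(z^2 - 1) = (z - 3)*(z - 1)*(z + 2)*(z + 4)*(z + 1)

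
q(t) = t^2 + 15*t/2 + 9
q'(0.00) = 7.50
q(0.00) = 9.00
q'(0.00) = 7.50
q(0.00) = 9.00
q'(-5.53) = -3.56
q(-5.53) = -1.89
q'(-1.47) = 4.56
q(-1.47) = 0.14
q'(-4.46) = -1.42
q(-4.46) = -4.56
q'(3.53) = 14.56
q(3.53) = 47.94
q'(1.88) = 11.26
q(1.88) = 26.63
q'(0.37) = 8.24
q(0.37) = 11.91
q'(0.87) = 9.24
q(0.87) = 16.28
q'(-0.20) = 7.10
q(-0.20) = 7.54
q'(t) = 2*t + 15/2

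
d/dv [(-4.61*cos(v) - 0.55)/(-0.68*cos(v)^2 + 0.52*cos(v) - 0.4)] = (3.1348*cos(v)^2 + 0.748*cos(v) - 2.13)*sin(v)/(0.4624*cos(v)^4 - 0.7072*cos(v)^3 + 0.8144*cos(v)^2 - 0.416*cos(v) + 0.16)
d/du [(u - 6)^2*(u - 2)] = (u - 6)*(3*u - 10)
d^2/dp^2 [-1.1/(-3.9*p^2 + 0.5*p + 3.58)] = (33.462*p^2 - 4.29*p - 1.1*(7.8*p - 0.5)*(15.6*p - 1.0) - 30.7164)/(-3.9*p^2 + 0.5*p + 3.58)^3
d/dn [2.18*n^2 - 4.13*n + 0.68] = 4.36*n - 4.13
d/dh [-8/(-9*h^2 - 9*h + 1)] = 72*(-2*h - 1)/(9*h^2 + 9*h - 1)^2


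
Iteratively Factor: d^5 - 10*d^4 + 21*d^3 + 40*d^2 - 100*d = (d - 5)*(d^4 - 5*d^3 - 4*d^2 + 20*d) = (d - 5)*(d + 2)*(d^3 - 7*d^2 + 10*d) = (d - 5)^2*(d + 2)*(d^2 - 2*d) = (d - 5)^2*(d - 2)*(d + 2)*(d)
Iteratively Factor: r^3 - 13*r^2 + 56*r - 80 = (r - 4)*(r^2 - 9*r + 20) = (r - 5)*(r - 4)*(r - 4)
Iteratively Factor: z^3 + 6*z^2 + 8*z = (z)*(z^2 + 6*z + 8) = z*(z + 2)*(z + 4)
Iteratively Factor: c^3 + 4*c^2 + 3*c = (c + 3)*(c^2 + c) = (c + 1)*(c + 3)*(c)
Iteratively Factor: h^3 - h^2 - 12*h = (h + 3)*(h^2 - 4*h) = h*(h + 3)*(h - 4)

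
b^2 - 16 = (b - 4)*(b + 4)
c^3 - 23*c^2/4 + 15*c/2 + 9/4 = (c - 3)^2*(c + 1/4)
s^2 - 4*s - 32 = (s - 8)*(s + 4)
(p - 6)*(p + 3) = p^2 - 3*p - 18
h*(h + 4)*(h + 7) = h^3 + 11*h^2 + 28*h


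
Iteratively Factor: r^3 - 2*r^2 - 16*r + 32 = (r - 4)*(r^2 + 2*r - 8) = (r - 4)*(r - 2)*(r + 4)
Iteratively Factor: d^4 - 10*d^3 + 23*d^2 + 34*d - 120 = (d - 5)*(d^3 - 5*d^2 - 2*d + 24) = (d - 5)*(d - 4)*(d^2 - d - 6) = (d - 5)*(d - 4)*(d + 2)*(d - 3)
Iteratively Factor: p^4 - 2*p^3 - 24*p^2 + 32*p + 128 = (p + 2)*(p^3 - 4*p^2 - 16*p + 64) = (p + 2)*(p + 4)*(p^2 - 8*p + 16) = (p - 4)*(p + 2)*(p + 4)*(p - 4)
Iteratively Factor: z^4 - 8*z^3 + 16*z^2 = (z - 4)*(z^3 - 4*z^2) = (z - 4)^2*(z^2) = z*(z - 4)^2*(z)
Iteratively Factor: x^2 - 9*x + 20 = (x - 4)*(x - 5)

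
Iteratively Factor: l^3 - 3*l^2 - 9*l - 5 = (l - 5)*(l^2 + 2*l + 1) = (l - 5)*(l + 1)*(l + 1)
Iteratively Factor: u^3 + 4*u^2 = (u)*(u^2 + 4*u) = u*(u + 4)*(u)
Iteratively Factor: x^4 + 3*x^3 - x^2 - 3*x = (x - 1)*(x^3 + 4*x^2 + 3*x) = (x - 1)*(x + 3)*(x^2 + x) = x*(x - 1)*(x + 3)*(x + 1)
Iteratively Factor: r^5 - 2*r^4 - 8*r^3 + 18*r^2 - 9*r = (r - 3)*(r^4 + r^3 - 5*r^2 + 3*r) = r*(r - 3)*(r^3 + r^2 - 5*r + 3) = r*(r - 3)*(r - 1)*(r^2 + 2*r - 3) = r*(r - 3)*(r - 1)*(r + 3)*(r - 1)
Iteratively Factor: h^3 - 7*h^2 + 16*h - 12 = (h - 2)*(h^2 - 5*h + 6) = (h - 2)^2*(h - 3)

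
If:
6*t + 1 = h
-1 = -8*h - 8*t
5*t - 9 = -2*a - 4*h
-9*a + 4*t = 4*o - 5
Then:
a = 69/16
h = 1/4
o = -549/64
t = -1/8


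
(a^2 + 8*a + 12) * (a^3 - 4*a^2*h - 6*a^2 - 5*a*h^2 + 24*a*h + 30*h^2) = a^5 - 4*a^4*h + 2*a^4 - 5*a^3*h^2 - 8*a^3*h - 36*a^3 - 10*a^2*h^2 + 144*a^2*h - 72*a^2 + 180*a*h^2 + 288*a*h + 360*h^2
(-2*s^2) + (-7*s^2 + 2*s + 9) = -9*s^2 + 2*s + 9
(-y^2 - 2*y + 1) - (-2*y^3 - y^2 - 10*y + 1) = 2*y^3 + 8*y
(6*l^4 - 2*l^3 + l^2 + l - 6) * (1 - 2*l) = -12*l^5 + 10*l^4 - 4*l^3 - l^2 + 13*l - 6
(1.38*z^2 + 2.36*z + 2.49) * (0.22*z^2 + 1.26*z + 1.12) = 0.3036*z^4 + 2.258*z^3 + 5.067*z^2 + 5.7806*z + 2.7888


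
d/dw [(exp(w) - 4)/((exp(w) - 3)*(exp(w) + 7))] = (-exp(2*w) + 8*exp(w) - 5)*exp(w)/(exp(4*w) + 8*exp(3*w) - 26*exp(2*w) - 168*exp(w) + 441)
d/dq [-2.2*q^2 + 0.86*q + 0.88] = 0.86 - 4.4*q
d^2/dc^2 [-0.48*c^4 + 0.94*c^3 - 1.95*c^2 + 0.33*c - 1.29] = -5.76*c^2 + 5.64*c - 3.9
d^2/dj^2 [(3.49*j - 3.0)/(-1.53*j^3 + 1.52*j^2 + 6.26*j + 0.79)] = (-49.018446*j^5 + 132.970464*j^4 - 194.608436*j^3 - 181.433556*j^2 + 218.174952*j + 262.439692)/(3.581577*j^9 - 10.674504*j^8 - 33.357366*j^7 + 78.289795*j^6 + 147.505116*j^5 - 138.772332*j^4 - 287.551805*j^3 - 95.720508*j^2 - 11.720598*j - 0.493039)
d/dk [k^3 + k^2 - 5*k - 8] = 3*k^2 + 2*k - 5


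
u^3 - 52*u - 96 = (u - 8)*(u + 2)*(u + 6)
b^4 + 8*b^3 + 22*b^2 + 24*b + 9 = (b + 1)^2*(b + 3)^2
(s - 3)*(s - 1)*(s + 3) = s^3 - s^2 - 9*s + 9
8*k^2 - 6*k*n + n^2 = (-4*k + n)*(-2*k + n)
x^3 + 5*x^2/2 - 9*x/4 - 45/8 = (x - 3/2)*(x + 3/2)*(x + 5/2)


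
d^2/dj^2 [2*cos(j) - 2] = -2*cos(j)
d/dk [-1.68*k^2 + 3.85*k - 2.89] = 3.85 - 3.36*k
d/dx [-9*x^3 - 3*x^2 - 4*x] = -27*x^2 - 6*x - 4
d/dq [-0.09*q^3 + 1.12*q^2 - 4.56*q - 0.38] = -0.27*q^2 + 2.24*q - 4.56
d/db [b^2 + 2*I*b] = 2*b + 2*I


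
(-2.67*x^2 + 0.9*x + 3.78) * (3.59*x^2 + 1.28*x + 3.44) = -9.5853*x^4 - 0.1866*x^3 + 5.5374*x^2 + 7.9344*x + 13.0032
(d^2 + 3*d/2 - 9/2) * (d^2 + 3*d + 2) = d^4 + 9*d^3/2 + 2*d^2 - 21*d/2 - 9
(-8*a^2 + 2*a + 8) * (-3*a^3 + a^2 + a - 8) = 24*a^5 - 14*a^4 - 30*a^3 + 74*a^2 - 8*a - 64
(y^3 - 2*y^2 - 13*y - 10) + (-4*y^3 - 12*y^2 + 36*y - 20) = -3*y^3 - 14*y^2 + 23*y - 30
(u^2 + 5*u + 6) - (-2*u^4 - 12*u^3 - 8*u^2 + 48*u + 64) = 2*u^4 + 12*u^3 + 9*u^2 - 43*u - 58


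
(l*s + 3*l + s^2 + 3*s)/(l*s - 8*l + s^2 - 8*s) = (s + 3)/(s - 8)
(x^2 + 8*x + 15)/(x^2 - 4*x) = (x^2 + 8*x + 15)/(x*(x - 4))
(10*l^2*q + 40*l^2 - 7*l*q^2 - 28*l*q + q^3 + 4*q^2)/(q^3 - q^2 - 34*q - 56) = (10*l^2 - 7*l*q + q^2)/(q^2 - 5*q - 14)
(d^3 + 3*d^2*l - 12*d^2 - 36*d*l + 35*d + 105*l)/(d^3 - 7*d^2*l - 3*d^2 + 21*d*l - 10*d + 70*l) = (d^2 + 3*d*l - 7*d - 21*l)/(d^2 - 7*d*l + 2*d - 14*l)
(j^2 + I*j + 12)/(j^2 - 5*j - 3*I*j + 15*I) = (j + 4*I)/(j - 5)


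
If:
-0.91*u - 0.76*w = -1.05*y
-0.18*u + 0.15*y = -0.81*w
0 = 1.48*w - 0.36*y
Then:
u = 0.00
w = 0.00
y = 0.00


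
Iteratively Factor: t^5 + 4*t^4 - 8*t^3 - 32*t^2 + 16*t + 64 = (t - 2)*(t^4 + 6*t^3 + 4*t^2 - 24*t - 32) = (t - 2)^2*(t^3 + 8*t^2 + 20*t + 16) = (t - 2)^2*(t + 2)*(t^2 + 6*t + 8) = (t - 2)^2*(t + 2)^2*(t + 4)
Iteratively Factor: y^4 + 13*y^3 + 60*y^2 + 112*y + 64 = (y + 4)*(y^3 + 9*y^2 + 24*y + 16) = (y + 4)^2*(y^2 + 5*y + 4) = (y + 4)^3*(y + 1)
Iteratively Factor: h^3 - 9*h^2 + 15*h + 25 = (h - 5)*(h^2 - 4*h - 5) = (h - 5)^2*(h + 1)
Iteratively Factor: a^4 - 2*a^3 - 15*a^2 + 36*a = (a - 3)*(a^3 + a^2 - 12*a) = a*(a - 3)*(a^2 + a - 12) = a*(a - 3)*(a + 4)*(a - 3)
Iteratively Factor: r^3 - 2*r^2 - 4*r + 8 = (r - 2)*(r^2 - 4) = (r - 2)^2*(r + 2)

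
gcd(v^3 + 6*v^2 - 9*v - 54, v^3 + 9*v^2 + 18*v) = v^2 + 9*v + 18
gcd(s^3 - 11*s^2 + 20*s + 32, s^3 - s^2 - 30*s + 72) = s - 4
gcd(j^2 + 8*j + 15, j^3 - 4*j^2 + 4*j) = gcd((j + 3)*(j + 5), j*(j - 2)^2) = 1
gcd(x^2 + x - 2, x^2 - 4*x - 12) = x + 2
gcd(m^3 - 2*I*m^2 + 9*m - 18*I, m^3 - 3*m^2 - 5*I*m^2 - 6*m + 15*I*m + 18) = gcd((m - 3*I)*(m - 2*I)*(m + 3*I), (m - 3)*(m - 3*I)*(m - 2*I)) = m^2 - 5*I*m - 6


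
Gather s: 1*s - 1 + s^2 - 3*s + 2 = s^2 - 2*s + 1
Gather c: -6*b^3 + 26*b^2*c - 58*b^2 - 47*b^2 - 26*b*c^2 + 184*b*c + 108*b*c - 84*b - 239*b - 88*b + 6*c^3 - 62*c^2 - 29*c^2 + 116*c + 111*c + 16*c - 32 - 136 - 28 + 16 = -6*b^3 - 105*b^2 - 411*b + 6*c^3 + c^2*(-26*b - 91) + c*(26*b^2 + 292*b + 243) - 180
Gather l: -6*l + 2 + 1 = 3 - 6*l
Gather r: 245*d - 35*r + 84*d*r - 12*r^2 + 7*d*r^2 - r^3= 245*d - r^3 + r^2*(7*d - 12) + r*(84*d - 35)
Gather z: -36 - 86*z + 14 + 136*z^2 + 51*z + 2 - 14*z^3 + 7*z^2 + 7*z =-14*z^3 + 143*z^2 - 28*z - 20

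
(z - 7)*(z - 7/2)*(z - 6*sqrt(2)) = z^3 - 21*z^2/2 - 6*sqrt(2)*z^2 + 49*z/2 + 63*sqrt(2)*z - 147*sqrt(2)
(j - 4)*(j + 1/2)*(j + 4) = j^3 + j^2/2 - 16*j - 8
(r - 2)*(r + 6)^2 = r^3 + 10*r^2 + 12*r - 72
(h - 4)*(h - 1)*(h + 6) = h^3 + h^2 - 26*h + 24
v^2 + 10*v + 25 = (v + 5)^2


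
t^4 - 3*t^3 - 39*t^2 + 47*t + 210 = (t - 7)*(t - 3)*(t + 2)*(t + 5)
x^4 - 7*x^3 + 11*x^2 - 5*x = x*(x - 5)*(x - 1)^2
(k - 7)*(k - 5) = k^2 - 12*k + 35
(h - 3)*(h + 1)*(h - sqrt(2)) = h^3 - 2*h^2 - sqrt(2)*h^2 - 3*h + 2*sqrt(2)*h + 3*sqrt(2)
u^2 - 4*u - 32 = (u - 8)*(u + 4)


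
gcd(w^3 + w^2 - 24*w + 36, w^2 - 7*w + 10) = w - 2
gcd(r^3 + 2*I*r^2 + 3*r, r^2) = r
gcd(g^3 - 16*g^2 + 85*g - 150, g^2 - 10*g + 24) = g - 6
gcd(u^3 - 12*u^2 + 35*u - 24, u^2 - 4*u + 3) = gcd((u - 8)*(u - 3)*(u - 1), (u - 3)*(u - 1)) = u^2 - 4*u + 3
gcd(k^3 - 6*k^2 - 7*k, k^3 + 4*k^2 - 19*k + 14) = 1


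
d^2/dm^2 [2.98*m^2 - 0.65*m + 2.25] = 5.96000000000000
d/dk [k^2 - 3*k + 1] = 2*k - 3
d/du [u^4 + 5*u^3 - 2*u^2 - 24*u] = 4*u^3 + 15*u^2 - 4*u - 24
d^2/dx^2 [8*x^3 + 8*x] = 48*x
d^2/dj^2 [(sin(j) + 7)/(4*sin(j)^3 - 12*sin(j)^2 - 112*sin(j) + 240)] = (-4*sin(j)^7 - 54*sin(j)^6 + 116*sin(j)^5 + 1070*sin(j)^4 + 674*sin(j)^3 - 13726*sin(j)^2 - 13272*sin(j) + 16856)/(4*(sin(j)^3 - 3*sin(j)^2 - 28*sin(j) + 60)^3)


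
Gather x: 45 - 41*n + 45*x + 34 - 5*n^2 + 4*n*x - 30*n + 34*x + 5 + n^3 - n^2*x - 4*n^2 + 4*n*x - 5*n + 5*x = n^3 - 9*n^2 - 76*n + x*(-n^2 + 8*n + 84) + 84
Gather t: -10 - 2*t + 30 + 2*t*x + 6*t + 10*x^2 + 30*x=t*(2*x + 4) + 10*x^2 + 30*x + 20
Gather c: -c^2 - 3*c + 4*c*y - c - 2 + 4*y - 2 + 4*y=-c^2 + c*(4*y - 4) + 8*y - 4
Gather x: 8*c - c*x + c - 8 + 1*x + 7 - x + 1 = -c*x + 9*c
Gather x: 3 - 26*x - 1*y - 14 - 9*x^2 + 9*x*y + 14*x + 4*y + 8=-9*x^2 + x*(9*y - 12) + 3*y - 3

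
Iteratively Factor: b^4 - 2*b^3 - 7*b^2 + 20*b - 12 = (b + 3)*(b^3 - 5*b^2 + 8*b - 4) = (b - 2)*(b + 3)*(b^2 - 3*b + 2) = (b - 2)*(b - 1)*(b + 3)*(b - 2)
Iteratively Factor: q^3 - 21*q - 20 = (q - 5)*(q^2 + 5*q + 4) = (q - 5)*(q + 4)*(q + 1)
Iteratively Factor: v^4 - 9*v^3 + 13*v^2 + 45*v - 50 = (v - 1)*(v^3 - 8*v^2 + 5*v + 50) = (v - 5)*(v - 1)*(v^2 - 3*v - 10) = (v - 5)^2*(v - 1)*(v + 2)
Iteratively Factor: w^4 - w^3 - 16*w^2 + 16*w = (w)*(w^3 - w^2 - 16*w + 16) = w*(w + 4)*(w^2 - 5*w + 4) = w*(w - 1)*(w + 4)*(w - 4)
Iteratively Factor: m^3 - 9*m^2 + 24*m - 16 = (m - 1)*(m^2 - 8*m + 16) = (m - 4)*(m - 1)*(m - 4)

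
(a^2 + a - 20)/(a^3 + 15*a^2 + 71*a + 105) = (a - 4)/(a^2 + 10*a + 21)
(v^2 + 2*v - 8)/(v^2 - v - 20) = (v - 2)/(v - 5)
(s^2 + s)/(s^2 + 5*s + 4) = s/(s + 4)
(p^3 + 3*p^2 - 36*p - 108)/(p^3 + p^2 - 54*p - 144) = (p - 6)/(p - 8)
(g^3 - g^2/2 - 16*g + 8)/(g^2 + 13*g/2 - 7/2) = (g^2 - 16)/(g + 7)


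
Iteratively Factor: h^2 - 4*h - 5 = (h - 5)*(h + 1)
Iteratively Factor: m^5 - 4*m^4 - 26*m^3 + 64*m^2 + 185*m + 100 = (m - 5)*(m^4 + m^3 - 21*m^2 - 41*m - 20) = (m - 5)*(m + 1)*(m^3 - 21*m - 20) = (m - 5)*(m + 1)^2*(m^2 - m - 20) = (m - 5)*(m + 1)^2*(m + 4)*(m - 5)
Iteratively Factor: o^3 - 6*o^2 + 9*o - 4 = (o - 4)*(o^2 - 2*o + 1) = (o - 4)*(o - 1)*(o - 1)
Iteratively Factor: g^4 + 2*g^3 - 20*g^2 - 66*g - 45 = (g + 1)*(g^3 + g^2 - 21*g - 45) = (g + 1)*(g + 3)*(g^2 - 2*g - 15) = (g + 1)*(g + 3)^2*(g - 5)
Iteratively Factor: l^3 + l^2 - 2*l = (l)*(l^2 + l - 2) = l*(l + 2)*(l - 1)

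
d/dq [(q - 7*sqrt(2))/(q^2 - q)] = (q*(q - 1) - (q - 7*sqrt(2))*(2*q - 1))/(q^2*(q - 1)^2)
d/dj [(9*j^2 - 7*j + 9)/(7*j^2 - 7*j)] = (-2*j^2 - 18*j + 9)/(7*j^2*(j^2 - 2*j + 1))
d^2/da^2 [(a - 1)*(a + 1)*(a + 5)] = 6*a + 10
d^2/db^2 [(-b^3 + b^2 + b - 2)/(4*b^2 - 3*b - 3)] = 2*(7*b^3 - 87*b^2 + 81*b - 42)/(64*b^6 - 144*b^5 - 36*b^4 + 189*b^3 + 27*b^2 - 81*b - 27)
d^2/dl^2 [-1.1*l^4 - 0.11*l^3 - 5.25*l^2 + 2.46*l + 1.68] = -13.2*l^2 - 0.66*l - 10.5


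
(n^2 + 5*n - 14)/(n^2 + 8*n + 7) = (n - 2)/(n + 1)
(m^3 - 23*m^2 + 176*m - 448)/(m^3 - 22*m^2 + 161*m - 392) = (m - 8)/(m - 7)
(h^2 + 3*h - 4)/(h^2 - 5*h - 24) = (-h^2 - 3*h + 4)/(-h^2 + 5*h + 24)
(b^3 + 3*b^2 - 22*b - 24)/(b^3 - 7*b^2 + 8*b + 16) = (b + 6)/(b - 4)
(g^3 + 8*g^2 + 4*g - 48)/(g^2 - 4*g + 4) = (g^2 + 10*g + 24)/(g - 2)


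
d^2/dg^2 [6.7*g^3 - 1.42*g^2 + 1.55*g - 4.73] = 40.2*g - 2.84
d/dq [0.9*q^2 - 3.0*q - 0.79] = 1.8*q - 3.0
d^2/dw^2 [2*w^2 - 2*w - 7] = 4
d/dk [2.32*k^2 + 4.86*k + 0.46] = 4.64*k + 4.86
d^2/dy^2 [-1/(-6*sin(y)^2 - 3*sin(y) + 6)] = (-16*sin(y)^4 - 6*sin(y)^3 + 7*sin(y)^2 + 10*sin(y) + 10)/(3*(sin(y) - cos(2*y) - 1)^3)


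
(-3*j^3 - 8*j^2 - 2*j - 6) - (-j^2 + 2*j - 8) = -3*j^3 - 7*j^2 - 4*j + 2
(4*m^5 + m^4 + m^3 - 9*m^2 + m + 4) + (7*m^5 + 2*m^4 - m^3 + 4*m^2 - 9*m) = 11*m^5 + 3*m^4 - 5*m^2 - 8*m + 4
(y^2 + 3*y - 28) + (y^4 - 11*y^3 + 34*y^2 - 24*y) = y^4 - 11*y^3 + 35*y^2 - 21*y - 28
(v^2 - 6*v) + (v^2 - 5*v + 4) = 2*v^2 - 11*v + 4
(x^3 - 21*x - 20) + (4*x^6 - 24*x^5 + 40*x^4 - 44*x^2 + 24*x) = 4*x^6 - 24*x^5 + 40*x^4 + x^3 - 44*x^2 + 3*x - 20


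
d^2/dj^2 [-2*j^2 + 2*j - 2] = -4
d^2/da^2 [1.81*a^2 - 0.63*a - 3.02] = 3.62000000000000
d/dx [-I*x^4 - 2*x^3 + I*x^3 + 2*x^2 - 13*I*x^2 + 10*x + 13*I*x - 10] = -4*I*x^3 + x^2*(-6 + 3*I) + x*(4 - 26*I) + 10 + 13*I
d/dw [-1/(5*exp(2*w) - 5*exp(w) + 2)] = (10*exp(w) - 5)*exp(w)/(5*exp(2*w) - 5*exp(w) + 2)^2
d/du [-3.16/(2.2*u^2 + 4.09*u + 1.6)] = (13.904*u + 12.9244)/(2.2*u^2 + 4.09*u + 1.6)^2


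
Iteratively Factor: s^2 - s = (s)*(s - 1)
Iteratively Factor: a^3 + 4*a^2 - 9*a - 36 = (a - 3)*(a^2 + 7*a + 12) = (a - 3)*(a + 3)*(a + 4)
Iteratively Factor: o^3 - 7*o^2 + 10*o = (o)*(o^2 - 7*o + 10) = o*(o - 2)*(o - 5)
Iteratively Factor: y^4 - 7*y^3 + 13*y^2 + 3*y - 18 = (y - 3)*(y^3 - 4*y^2 + y + 6) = (y - 3)*(y - 2)*(y^2 - 2*y - 3) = (y - 3)^2*(y - 2)*(y + 1)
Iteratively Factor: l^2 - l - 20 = (l + 4)*(l - 5)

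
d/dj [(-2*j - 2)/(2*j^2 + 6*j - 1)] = 2*(2*j^2 + 4*j + 7)/(4*j^4 + 24*j^3 + 32*j^2 - 12*j + 1)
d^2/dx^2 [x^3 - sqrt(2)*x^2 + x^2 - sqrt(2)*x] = 6*x - 2*sqrt(2) + 2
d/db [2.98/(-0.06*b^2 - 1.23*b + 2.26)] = (0.3576*b + 3.6654)/(0.06*b^2 + 1.23*b - 2.26)^2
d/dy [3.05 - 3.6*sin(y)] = -3.6*cos(y)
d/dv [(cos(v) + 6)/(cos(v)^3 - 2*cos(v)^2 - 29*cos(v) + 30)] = (-45*cos(v)/2 + 8*cos(2*v) + cos(3*v)/2 - 196)*sin(v)/(cos(v)^3 - 2*cos(v)^2 - 29*cos(v) + 30)^2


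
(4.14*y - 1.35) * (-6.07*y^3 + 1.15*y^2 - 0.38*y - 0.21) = -25.1298*y^4 + 12.9555*y^3 - 3.1257*y^2 - 0.3564*y + 0.2835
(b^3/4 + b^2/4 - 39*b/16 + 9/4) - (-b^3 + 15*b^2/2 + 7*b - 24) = 5*b^3/4 - 29*b^2/4 - 151*b/16 + 105/4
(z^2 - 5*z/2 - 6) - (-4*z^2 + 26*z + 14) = 5*z^2 - 57*z/2 - 20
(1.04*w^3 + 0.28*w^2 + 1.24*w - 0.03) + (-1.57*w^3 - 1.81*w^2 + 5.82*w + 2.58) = -0.53*w^3 - 1.53*w^2 + 7.06*w + 2.55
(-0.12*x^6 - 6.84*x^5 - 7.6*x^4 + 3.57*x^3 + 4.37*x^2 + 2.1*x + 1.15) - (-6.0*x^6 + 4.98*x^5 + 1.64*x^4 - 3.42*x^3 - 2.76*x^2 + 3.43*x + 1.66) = 5.88*x^6 - 11.82*x^5 - 9.24*x^4 + 6.99*x^3 + 7.13*x^2 - 1.33*x - 0.51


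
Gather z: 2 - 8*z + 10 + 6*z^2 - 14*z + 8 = 6*z^2 - 22*z + 20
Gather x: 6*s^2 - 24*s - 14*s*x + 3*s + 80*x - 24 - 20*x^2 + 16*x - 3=6*s^2 - 21*s - 20*x^2 + x*(96 - 14*s) - 27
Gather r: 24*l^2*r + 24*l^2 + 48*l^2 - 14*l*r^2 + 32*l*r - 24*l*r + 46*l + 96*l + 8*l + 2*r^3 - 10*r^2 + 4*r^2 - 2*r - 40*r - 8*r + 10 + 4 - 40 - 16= 72*l^2 + 150*l + 2*r^3 + r^2*(-14*l - 6) + r*(24*l^2 + 8*l - 50) - 42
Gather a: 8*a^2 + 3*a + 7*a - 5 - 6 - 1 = 8*a^2 + 10*a - 12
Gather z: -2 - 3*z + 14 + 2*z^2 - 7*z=2*z^2 - 10*z + 12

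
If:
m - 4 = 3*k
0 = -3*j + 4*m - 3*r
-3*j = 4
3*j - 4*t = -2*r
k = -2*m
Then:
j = -4/3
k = -8/7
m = 4/7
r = 44/21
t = 1/21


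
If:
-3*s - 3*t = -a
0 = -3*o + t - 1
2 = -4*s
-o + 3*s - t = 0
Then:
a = -33/8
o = -5/8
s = -1/2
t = -7/8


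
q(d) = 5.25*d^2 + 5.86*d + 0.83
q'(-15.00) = -151.64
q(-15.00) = 1094.18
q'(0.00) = 5.86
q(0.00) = 0.83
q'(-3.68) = -32.78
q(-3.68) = 50.36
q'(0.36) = 9.64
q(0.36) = 3.62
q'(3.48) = 42.40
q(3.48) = 84.80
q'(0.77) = 13.94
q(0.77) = 8.45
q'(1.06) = 16.99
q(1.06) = 12.94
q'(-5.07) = -47.38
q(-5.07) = 106.07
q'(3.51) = 42.72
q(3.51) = 86.08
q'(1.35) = 20.04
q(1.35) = 18.31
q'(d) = 10.5*d + 5.86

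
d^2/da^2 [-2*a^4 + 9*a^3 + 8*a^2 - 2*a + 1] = -24*a^2 + 54*a + 16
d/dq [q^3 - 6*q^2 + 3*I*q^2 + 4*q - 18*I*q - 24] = 3*q^2 + 6*q*(-2 + I) + 4 - 18*I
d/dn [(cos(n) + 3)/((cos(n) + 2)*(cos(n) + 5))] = (cos(n)^2 + 6*cos(n) + 11)*sin(n)/((cos(n) + 2)^2*(cos(n) + 5)^2)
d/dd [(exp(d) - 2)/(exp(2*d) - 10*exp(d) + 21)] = (-2*(exp(d) - 5)*(exp(d) - 2) + exp(2*d) - 10*exp(d) + 21)*exp(d)/(exp(2*d) - 10*exp(d) + 21)^2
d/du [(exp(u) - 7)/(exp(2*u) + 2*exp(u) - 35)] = (-2*(exp(u) - 7)*(exp(u) + 1) + exp(2*u) + 2*exp(u) - 35)*exp(u)/(exp(2*u) + 2*exp(u) - 35)^2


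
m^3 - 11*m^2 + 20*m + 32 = (m - 8)*(m - 4)*(m + 1)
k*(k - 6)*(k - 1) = k^3 - 7*k^2 + 6*k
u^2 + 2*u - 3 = (u - 1)*(u + 3)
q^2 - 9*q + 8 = (q - 8)*(q - 1)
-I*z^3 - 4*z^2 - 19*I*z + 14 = (z - 7*I)*(z + 2*I)*(-I*z + 1)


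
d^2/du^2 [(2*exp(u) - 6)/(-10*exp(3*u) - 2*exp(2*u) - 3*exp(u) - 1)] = (-800*exp(6*u) + 5280*exp(5*u) + 1552*exp(4*u) + 728*exp(3*u) - 408*exp(2*u) + 12*exp(u) - 20)*exp(u)/(1000*exp(9*u) + 600*exp(8*u) + 1020*exp(7*u) + 668*exp(6*u) + 426*exp(5*u) + 246*exp(4*u) + 93*exp(3*u) + 33*exp(2*u) + 9*exp(u) + 1)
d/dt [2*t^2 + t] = 4*t + 1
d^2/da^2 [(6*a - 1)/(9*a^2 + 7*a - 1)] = 2*((6*a - 1)*(18*a + 7)^2 - 3*(54*a + 11)*(9*a^2 + 7*a - 1))/(9*a^2 + 7*a - 1)^3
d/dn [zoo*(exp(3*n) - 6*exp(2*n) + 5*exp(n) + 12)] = zoo*(exp(2*n) + exp(n) + 1)*exp(n)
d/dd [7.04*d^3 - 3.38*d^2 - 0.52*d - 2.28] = 21.12*d^2 - 6.76*d - 0.52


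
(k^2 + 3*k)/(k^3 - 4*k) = (k + 3)/(k^2 - 4)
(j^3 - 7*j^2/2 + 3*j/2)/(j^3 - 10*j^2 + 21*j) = (j - 1/2)/(j - 7)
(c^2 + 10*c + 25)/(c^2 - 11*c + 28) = (c^2 + 10*c + 25)/(c^2 - 11*c + 28)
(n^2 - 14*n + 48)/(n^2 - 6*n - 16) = (n - 6)/(n + 2)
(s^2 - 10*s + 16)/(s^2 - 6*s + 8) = (s - 8)/(s - 4)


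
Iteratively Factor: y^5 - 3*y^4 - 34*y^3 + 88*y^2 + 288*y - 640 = (y + 4)*(y^4 - 7*y^3 - 6*y^2 + 112*y - 160) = (y - 2)*(y + 4)*(y^3 - 5*y^2 - 16*y + 80) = (y - 2)*(y + 4)^2*(y^2 - 9*y + 20) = (y - 5)*(y - 2)*(y + 4)^2*(y - 4)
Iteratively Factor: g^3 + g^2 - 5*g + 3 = (g + 3)*(g^2 - 2*g + 1) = (g - 1)*(g + 3)*(g - 1)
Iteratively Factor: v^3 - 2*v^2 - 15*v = (v - 5)*(v^2 + 3*v) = v*(v - 5)*(v + 3)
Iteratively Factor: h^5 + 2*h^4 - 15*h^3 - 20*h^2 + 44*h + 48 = (h - 2)*(h^4 + 4*h^3 - 7*h^2 - 34*h - 24) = (h - 2)*(h + 2)*(h^3 + 2*h^2 - 11*h - 12) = (h - 3)*(h - 2)*(h + 2)*(h^2 + 5*h + 4) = (h - 3)*(h - 2)*(h + 1)*(h + 2)*(h + 4)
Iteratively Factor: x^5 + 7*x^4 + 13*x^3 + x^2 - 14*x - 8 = (x + 2)*(x^4 + 5*x^3 + 3*x^2 - 5*x - 4) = (x + 2)*(x + 4)*(x^3 + x^2 - x - 1) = (x + 1)*(x + 2)*(x + 4)*(x^2 - 1) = (x + 1)^2*(x + 2)*(x + 4)*(x - 1)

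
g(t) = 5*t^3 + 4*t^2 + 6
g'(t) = 15*t^2 + 8*t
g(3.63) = 297.87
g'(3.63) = 226.69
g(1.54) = 33.75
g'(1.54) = 47.89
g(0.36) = 6.75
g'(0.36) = 4.82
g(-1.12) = 3.99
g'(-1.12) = 9.86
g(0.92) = 13.28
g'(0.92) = 20.06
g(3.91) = 366.03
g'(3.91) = 260.60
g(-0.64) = 6.33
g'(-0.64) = 1.02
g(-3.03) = -96.37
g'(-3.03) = 113.47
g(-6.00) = -930.00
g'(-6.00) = 492.00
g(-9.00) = -3315.00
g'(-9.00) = 1143.00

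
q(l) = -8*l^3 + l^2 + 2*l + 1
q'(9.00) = -1924.00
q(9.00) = -5732.00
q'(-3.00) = -220.00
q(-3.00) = 220.00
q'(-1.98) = -96.05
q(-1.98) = 63.06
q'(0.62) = -5.99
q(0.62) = 0.72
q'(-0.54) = -6.08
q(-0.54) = 1.47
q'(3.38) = -265.43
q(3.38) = -289.73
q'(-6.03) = -882.72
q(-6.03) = 1779.35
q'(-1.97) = -95.08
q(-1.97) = 62.10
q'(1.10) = -24.84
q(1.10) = -6.24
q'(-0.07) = 1.74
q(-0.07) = 0.87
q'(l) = -24*l^2 + 2*l + 2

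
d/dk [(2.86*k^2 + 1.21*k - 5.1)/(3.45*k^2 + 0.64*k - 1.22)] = (-2.3441*k^2 + 28.2116*k + 1.7878)/(11.9025*k^4 + 4.416*k^3 - 8.0084*k^2 - 1.5616*k + 1.4884)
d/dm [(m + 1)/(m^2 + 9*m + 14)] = (m^2 + 9*m - (m + 1)*(2*m + 9) + 14)/(m^2 + 9*m + 14)^2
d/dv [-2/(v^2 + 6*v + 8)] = 4*(v + 3)/(v^2 + 6*v + 8)^2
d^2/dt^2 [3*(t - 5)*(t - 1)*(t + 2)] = 18*t - 24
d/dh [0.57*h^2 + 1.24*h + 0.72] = 1.14*h + 1.24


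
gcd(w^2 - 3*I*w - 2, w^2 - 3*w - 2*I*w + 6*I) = w - 2*I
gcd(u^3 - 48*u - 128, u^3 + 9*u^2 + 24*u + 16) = u^2 + 8*u + 16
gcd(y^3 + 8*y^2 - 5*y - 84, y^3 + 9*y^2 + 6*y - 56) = y^2 + 11*y + 28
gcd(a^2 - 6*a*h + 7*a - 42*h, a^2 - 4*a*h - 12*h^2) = a - 6*h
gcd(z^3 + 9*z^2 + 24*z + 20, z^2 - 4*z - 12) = z + 2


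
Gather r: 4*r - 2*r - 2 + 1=2*r - 1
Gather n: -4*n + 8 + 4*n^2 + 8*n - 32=4*n^2 + 4*n - 24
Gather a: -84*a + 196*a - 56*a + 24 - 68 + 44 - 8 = 56*a - 8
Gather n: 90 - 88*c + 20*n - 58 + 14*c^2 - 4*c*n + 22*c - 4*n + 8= 14*c^2 - 66*c + n*(16 - 4*c) + 40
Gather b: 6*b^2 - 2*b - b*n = 6*b^2 + b*(-n - 2)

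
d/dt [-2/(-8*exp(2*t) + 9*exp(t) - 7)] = (18 - 32*exp(t))*exp(t)/(8*exp(2*t) - 9*exp(t) + 7)^2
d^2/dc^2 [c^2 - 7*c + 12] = 2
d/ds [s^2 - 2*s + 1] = 2*s - 2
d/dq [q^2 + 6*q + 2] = 2*q + 6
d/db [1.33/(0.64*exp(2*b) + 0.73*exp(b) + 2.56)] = (-1.7024*exp(b) - 0.9709)*exp(b)/(0.64*exp(2*b) + 0.73*exp(b) + 2.56)^2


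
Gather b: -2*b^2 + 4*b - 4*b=-2*b^2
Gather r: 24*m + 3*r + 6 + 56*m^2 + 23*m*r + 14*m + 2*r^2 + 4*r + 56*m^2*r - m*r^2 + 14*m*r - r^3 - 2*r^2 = 56*m^2 - m*r^2 + 38*m - r^3 + r*(56*m^2 + 37*m + 7) + 6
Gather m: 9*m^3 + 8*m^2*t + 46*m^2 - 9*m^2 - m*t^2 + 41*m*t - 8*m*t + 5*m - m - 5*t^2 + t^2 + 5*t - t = 9*m^3 + m^2*(8*t + 37) + m*(-t^2 + 33*t + 4) - 4*t^2 + 4*t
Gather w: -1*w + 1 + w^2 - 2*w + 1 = w^2 - 3*w + 2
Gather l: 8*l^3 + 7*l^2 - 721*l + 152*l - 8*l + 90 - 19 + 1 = 8*l^3 + 7*l^2 - 577*l + 72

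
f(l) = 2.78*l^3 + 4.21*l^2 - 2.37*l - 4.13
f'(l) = 8.34*l^2 + 8.42*l - 2.37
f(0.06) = -4.26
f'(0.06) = -1.83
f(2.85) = 87.67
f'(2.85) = 89.37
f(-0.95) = -0.46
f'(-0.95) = -2.84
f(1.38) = 7.92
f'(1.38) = 25.13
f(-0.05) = -4.00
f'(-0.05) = -2.77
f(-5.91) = -416.94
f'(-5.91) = 239.17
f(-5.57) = -340.72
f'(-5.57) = 209.48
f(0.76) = -2.28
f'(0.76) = 8.85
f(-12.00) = -4173.29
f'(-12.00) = 1097.55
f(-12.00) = -4173.29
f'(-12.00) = 1097.55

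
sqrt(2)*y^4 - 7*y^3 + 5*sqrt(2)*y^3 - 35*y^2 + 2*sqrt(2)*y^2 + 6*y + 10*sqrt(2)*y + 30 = (y + 5)*(y - 3*sqrt(2))*(y - sqrt(2))*(sqrt(2)*y + 1)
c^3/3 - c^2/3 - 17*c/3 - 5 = (c/3 + 1)*(c - 5)*(c + 1)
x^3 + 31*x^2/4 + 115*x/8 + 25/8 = (x + 1/4)*(x + 5/2)*(x + 5)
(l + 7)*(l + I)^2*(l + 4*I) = l^4 + 7*l^3 + 6*I*l^3 - 9*l^2 + 42*I*l^2 - 63*l - 4*I*l - 28*I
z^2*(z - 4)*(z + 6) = z^4 + 2*z^3 - 24*z^2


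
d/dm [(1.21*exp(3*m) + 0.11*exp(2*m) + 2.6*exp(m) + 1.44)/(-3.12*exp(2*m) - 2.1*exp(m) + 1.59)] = (-3.7752*exp(4*m) - 5.082*exp(3*m) + 13.6527*exp(2*m) + 9.3354*exp(m) + 7.158)*exp(m)/(9.7344*exp(4*m) + 13.104*exp(3*m) - 5.5116*exp(2*m) - 6.678*exp(m) + 2.5281)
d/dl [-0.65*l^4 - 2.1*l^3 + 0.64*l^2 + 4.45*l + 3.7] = -2.6*l^3 - 6.3*l^2 + 1.28*l + 4.45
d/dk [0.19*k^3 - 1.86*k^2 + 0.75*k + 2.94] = 0.57*k^2 - 3.72*k + 0.75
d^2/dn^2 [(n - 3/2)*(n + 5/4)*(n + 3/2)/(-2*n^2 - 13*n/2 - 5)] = -7/(4*n^3 + 24*n^2 + 48*n + 32)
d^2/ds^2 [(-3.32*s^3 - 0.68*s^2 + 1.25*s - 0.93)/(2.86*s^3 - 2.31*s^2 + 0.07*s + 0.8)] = (-54.99208*s^6 + 65.334984*s^5 - 48.8630999999999*s^4 + 120.40455*s^3 - 73.867914*s^2 + 14.780526*s - 4.456794)/(23.393656*s^9 - 56.684628*s^8 + 47.501454*s^7 + 4.529877*s^6 - 30.549057*s^5 + 13.733643*s^4 + 4.715383*s^3 - 4.42344*s^2 + 0.1344*s + 0.512)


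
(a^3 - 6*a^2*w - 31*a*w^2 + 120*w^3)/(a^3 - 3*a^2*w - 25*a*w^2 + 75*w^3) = (-a + 8*w)/(-a + 5*w)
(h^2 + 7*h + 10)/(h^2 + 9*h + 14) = (h + 5)/(h + 7)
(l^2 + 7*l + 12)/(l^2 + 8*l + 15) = (l + 4)/(l + 5)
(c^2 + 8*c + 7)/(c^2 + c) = (c + 7)/c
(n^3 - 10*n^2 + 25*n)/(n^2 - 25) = n*(n - 5)/(n + 5)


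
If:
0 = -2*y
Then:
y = 0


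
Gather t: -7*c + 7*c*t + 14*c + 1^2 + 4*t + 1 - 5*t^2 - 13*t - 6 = 7*c - 5*t^2 + t*(7*c - 9) - 4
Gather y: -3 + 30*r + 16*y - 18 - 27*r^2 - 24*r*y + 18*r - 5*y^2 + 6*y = -27*r^2 + 48*r - 5*y^2 + y*(22 - 24*r) - 21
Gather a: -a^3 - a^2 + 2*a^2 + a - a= -a^3 + a^2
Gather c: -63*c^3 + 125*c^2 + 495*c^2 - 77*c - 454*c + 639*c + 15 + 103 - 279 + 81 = -63*c^3 + 620*c^2 + 108*c - 80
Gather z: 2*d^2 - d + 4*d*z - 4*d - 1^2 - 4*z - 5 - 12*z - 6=2*d^2 - 5*d + z*(4*d - 16) - 12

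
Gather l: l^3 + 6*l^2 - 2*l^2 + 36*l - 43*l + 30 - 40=l^3 + 4*l^2 - 7*l - 10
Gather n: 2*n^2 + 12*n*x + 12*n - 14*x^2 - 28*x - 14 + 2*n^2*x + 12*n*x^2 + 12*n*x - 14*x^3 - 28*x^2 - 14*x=n^2*(2*x + 2) + n*(12*x^2 + 24*x + 12) - 14*x^3 - 42*x^2 - 42*x - 14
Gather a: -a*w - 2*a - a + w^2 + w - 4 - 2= a*(-w - 3) + w^2 + w - 6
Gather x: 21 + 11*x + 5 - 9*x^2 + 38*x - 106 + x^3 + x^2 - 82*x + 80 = x^3 - 8*x^2 - 33*x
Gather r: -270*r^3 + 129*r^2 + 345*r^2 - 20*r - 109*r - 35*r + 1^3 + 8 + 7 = -270*r^3 + 474*r^2 - 164*r + 16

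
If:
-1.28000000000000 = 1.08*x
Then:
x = -1.19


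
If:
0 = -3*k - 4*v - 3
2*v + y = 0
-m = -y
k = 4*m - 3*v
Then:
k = -33/29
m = -6/29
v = 3/29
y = -6/29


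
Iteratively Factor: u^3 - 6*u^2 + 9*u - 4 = (u - 4)*(u^2 - 2*u + 1) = (u - 4)*(u - 1)*(u - 1)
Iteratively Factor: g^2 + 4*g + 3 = (g + 3)*(g + 1)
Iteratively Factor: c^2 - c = (c - 1)*(c)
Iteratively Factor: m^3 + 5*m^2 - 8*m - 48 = (m - 3)*(m^2 + 8*m + 16) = (m - 3)*(m + 4)*(m + 4)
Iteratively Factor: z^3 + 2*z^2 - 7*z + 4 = (z - 1)*(z^2 + 3*z - 4) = (z - 1)^2*(z + 4)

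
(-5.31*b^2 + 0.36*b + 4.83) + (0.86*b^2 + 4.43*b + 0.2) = -4.45*b^2 + 4.79*b + 5.03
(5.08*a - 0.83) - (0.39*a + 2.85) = 4.69*a - 3.68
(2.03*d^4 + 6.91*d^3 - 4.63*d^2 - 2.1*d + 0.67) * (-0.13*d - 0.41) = -0.2639*d^5 - 1.7306*d^4 - 2.2312*d^3 + 2.1713*d^2 + 0.7739*d - 0.2747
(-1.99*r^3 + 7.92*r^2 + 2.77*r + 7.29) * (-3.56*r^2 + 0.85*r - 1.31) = 7.0844*r^5 - 29.8867*r^4 - 0.5223*r^3 - 33.9731*r^2 + 2.5678*r - 9.5499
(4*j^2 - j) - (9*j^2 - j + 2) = -5*j^2 - 2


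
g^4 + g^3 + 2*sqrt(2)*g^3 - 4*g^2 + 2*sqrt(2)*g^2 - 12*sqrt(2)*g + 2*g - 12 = (g - 2)*(g + 3)*(g + sqrt(2))^2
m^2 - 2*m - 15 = (m - 5)*(m + 3)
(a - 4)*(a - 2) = a^2 - 6*a + 8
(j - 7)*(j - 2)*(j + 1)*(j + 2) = j^4 - 6*j^3 - 11*j^2 + 24*j + 28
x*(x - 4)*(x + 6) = x^3 + 2*x^2 - 24*x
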